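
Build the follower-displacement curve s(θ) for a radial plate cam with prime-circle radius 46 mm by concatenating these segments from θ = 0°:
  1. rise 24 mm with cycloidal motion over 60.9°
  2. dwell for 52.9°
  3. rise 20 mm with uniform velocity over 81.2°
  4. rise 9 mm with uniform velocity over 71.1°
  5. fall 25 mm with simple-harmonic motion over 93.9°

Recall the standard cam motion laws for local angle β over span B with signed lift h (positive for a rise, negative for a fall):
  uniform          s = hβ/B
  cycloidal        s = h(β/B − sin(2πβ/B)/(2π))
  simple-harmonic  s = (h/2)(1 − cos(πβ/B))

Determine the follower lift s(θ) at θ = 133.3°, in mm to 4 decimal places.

seg 1 [0°–60.9°] cycloidal, h=24: full span → s += 24 → s = 24.0000
seg 2 [60.9°–113.8°] dwell: s stays 24.0000
seg 3 [113.8°–195°] uniform, h=20: θ=133.3° here. β=19.5, B=81.2. 20·19.5/81.2 = 4.8030 → s = 28.8030

28.8030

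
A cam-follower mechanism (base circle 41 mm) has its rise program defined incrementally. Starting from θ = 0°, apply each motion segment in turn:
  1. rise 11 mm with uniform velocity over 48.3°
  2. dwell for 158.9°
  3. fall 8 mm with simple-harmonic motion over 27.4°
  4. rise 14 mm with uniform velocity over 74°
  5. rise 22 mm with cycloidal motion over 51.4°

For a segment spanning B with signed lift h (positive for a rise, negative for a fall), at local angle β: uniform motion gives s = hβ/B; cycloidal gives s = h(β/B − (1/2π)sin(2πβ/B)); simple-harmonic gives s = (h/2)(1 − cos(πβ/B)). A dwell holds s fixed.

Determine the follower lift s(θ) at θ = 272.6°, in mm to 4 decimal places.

seg 1 [0°–48.3°] uniform, h=11: full span → s += 11 → s = 11.0000
seg 2 [48.3°–207.2°] dwell: s stays 11.0000
seg 3 [207.2°–234.6°] simple-harmonic, h=-8: full span → s += -8 → s = 3.0000
seg 4 [234.6°–308.6°] uniform, h=14: θ=272.6° here. β=38, B=74. 14·38/74 = 7.1892 → s = 10.1892

10.1892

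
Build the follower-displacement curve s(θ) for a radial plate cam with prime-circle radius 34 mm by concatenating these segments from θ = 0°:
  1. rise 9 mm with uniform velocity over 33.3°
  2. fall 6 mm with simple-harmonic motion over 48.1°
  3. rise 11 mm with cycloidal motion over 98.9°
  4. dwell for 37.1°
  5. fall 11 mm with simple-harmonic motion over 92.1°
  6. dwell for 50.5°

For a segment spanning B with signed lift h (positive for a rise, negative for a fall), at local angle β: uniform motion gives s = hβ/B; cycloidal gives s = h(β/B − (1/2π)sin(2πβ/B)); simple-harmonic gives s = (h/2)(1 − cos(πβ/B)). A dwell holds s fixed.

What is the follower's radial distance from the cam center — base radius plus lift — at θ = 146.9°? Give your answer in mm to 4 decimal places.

seg 1 [0°–33.3°] uniform, h=9: full span → s += 9 → s = 9.0000
seg 2 [33.3°–81.4°] simple-harmonic, h=-6: full span → s += -6 → s = 3.0000
seg 3 [81.4°–180.3°] cycloidal, h=11: θ=146.9° here. β=65.5, B=98.9. 11·(0.6623 − sin(2π·0.6623)/(2π)) = 8.7766 → s = 11.7766
radial distance = base radius + s = 34 + 11.7766 = 45.7766

45.7766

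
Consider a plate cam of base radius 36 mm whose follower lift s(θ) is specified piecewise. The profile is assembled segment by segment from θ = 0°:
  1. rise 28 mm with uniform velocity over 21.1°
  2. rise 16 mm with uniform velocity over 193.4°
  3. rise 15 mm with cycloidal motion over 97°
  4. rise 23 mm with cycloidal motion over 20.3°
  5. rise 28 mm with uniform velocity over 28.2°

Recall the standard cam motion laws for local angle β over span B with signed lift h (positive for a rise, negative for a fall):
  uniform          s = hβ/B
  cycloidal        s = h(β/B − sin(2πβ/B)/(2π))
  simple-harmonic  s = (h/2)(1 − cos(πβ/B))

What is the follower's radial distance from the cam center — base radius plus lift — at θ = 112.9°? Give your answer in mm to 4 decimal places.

seg 1 [0°–21.1°] uniform, h=28: full span → s += 28 → s = 28.0000
seg 2 [21.1°–214.5°] uniform, h=16: θ=112.9° here. β=91.8, B=193.4. 16·91.8/193.4 = 7.5946 → s = 35.5946
radial distance = base radius + s = 36 + 35.5946 = 71.5946

71.5946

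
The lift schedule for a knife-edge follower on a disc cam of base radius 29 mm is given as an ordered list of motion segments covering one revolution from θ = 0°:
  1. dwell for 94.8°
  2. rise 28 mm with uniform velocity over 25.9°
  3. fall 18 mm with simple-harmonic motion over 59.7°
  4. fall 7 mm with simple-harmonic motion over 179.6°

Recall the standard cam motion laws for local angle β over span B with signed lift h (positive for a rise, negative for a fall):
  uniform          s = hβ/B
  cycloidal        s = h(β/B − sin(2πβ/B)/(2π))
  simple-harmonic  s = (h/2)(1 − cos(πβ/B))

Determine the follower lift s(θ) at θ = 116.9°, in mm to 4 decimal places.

seg 1 [0°–94.8°] dwell: s stays 0.0000
seg 2 [94.8°–120.7°] uniform, h=28: θ=116.9° here. β=22.1, B=25.9. 28·22.1/25.9 = 23.8919 → s = 23.8919

23.8919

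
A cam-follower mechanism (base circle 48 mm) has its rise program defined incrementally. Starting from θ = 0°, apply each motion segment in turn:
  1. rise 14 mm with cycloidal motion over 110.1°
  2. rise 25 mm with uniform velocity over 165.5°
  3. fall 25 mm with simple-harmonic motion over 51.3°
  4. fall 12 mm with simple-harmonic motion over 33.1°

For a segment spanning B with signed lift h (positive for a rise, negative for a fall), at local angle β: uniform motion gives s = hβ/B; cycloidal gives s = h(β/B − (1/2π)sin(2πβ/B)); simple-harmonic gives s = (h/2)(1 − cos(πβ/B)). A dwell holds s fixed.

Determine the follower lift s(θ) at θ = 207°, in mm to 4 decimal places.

seg 1 [0°–110.1°] cycloidal, h=14: full span → s += 14 → s = 14.0000
seg 2 [110.1°–275.6°] uniform, h=25: θ=207° here. β=96.9, B=165.5. 25·96.9/165.5 = 14.6375 → s = 28.6375

28.6375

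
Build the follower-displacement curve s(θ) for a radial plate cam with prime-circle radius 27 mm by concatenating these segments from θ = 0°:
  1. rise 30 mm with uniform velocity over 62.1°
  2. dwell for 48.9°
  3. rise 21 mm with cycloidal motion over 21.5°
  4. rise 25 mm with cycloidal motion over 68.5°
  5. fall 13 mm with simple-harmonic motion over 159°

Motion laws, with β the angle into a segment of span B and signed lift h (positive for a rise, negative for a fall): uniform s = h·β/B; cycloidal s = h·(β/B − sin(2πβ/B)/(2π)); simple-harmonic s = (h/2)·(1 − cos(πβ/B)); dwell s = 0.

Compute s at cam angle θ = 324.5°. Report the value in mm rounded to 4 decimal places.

seg 1 [0°–62.1°] uniform, h=30: full span → s += 30 → s = 30.0000
seg 2 [62.1°–111°] dwell: s stays 30.0000
seg 3 [111°–132.5°] cycloidal, h=21: full span → s += 21 → s = 51.0000
seg 4 [132.5°–201°] cycloidal, h=25: full span → s += 25 → s = 76.0000
seg 5 [201°–360°] simple-harmonic, h=-13: θ=324.5° here. β=123.5, B=159. -13/2·(1 − cos(π·0.7767)) = -11.4655 → s = 64.5345

64.5345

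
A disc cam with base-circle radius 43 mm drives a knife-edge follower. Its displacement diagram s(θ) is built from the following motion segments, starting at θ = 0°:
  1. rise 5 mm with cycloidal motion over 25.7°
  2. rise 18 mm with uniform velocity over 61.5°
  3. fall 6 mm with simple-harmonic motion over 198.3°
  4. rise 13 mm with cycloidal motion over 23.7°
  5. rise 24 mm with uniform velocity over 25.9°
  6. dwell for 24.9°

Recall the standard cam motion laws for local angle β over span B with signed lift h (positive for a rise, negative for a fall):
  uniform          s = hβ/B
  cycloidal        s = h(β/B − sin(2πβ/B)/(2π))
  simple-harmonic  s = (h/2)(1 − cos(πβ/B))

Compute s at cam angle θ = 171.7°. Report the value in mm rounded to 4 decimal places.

seg 1 [0°–25.7°] cycloidal, h=5: full span → s += 5 → s = 5.0000
seg 2 [25.7°–87.2°] uniform, h=18: full span → s += 18 → s = 23.0000
seg 3 [87.2°–285.5°] simple-harmonic, h=-6: θ=171.7° here. β=84.5, B=198.3. -6/2·(1 − cos(π·0.4261)) = -2.3100 → s = 20.6900

20.6900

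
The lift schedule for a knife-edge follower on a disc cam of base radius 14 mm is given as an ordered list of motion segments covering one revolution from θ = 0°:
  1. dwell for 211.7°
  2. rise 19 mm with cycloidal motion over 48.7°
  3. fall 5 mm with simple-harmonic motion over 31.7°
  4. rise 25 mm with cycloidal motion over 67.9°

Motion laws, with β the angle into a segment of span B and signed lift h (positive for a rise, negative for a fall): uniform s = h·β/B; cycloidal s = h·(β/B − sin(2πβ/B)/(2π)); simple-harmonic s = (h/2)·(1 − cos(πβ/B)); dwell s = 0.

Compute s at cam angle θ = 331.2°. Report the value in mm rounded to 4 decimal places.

seg 1 [0°–211.7°] dwell: s stays 0.0000
seg 2 [211.7°–260.4°] cycloidal, h=19: full span → s += 19 → s = 19.0000
seg 3 [260.4°–292.1°] simple-harmonic, h=-5: full span → s += -5 → s = 14.0000
seg 4 [292.1°–360°] cycloidal, h=25: θ=331.2° here. β=39.1, B=67.9. 25·(0.5758 − sin(2π·0.5758)/(2π)) = 16.2214 → s = 30.2214

30.2214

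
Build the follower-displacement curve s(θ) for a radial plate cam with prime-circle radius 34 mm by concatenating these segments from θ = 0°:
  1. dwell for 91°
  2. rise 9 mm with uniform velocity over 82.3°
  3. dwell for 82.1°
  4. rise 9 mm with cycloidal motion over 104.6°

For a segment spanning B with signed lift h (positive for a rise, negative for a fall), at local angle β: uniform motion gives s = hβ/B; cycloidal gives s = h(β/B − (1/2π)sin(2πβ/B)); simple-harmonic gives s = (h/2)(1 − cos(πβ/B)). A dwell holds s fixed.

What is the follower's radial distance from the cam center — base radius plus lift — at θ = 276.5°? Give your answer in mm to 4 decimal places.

seg 1 [0°–91°] dwell: s stays 0.0000
seg 2 [91°–173.3°] uniform, h=9: full span → s += 9 → s = 9.0000
seg 3 [173.3°–255.4°] dwell: s stays 9.0000
seg 4 [255.4°–360°] cycloidal, h=9: θ=276.5° here. β=21.1, B=104.6. 9·(0.2017 − sin(2π·0.2017)/(2π)) = 0.4485 → s = 9.4485
radial distance = base radius + s = 34 + 9.4485 = 43.4485

43.4485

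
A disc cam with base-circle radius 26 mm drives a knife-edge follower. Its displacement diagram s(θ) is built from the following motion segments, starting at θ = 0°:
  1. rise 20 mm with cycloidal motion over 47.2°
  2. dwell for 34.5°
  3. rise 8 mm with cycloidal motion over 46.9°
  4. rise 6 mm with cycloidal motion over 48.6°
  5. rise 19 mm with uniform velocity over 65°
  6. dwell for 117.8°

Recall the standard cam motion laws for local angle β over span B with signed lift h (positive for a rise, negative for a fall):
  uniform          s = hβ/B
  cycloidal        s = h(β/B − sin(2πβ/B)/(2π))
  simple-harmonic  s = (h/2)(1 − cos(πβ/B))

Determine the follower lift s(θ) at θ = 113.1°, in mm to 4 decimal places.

seg 1 [0°–47.2°] cycloidal, h=20: full span → s += 20 → s = 20.0000
seg 2 [47.2°–81.7°] dwell: s stays 20.0000
seg 3 [81.7°–128.6°] cycloidal, h=8: θ=113.1° here. β=31.4, B=46.9. 8·(0.6695 − sin(2π·0.6695)/(2π)) = 6.4699 → s = 26.4699

26.4699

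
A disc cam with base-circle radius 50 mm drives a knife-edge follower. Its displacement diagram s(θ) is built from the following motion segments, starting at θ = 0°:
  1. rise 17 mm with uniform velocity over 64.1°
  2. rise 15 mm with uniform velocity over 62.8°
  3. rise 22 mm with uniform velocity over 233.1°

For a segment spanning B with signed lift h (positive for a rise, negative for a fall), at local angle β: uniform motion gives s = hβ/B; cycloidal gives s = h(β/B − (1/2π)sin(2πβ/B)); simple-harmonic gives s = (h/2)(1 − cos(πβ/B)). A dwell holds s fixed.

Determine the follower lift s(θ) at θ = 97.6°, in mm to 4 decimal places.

seg 1 [0°–64.1°] uniform, h=17: full span → s += 17 → s = 17.0000
seg 2 [64.1°–126.9°] uniform, h=15: θ=97.6° here. β=33.5, B=62.8. 15·33.5/62.8 = 8.0016 → s = 25.0016

25.0016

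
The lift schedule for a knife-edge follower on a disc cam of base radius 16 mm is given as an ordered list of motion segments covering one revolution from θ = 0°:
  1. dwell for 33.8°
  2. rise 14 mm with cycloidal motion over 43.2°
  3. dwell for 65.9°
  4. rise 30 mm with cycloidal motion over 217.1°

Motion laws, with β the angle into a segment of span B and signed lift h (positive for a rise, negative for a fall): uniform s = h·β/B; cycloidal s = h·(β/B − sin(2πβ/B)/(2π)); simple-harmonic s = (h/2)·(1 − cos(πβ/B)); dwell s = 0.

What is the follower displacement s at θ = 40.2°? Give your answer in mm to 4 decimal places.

seg 1 [0°–33.8°] dwell: s stays 0.0000
seg 2 [33.8°–77°] cycloidal, h=14: θ=40.2° here. β=6.4, B=43.2. 14·(0.1481 − sin(2π·0.1481)/(2π)) = 0.2868 → s = 0.2868

0.2868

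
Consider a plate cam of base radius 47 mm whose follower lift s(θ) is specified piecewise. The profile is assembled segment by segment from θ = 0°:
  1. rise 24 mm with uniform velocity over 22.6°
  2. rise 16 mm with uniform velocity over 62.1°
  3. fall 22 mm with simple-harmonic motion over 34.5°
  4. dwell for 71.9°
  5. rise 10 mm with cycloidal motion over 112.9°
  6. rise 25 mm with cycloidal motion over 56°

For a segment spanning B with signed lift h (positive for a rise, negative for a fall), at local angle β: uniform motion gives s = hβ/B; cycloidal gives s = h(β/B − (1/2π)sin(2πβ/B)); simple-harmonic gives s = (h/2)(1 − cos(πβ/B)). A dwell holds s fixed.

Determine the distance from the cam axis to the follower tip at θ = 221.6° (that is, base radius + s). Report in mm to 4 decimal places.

seg 1 [0°–22.6°] uniform, h=24: full span → s += 24 → s = 24.0000
seg 2 [22.6°–84.7°] uniform, h=16: full span → s += 16 → s = 40.0000
seg 3 [84.7°–119.2°] simple-harmonic, h=-22: full span → s += -22 → s = 18.0000
seg 4 [119.2°–191.1°] dwell: s stays 18.0000
seg 5 [191.1°–304°] cycloidal, h=10: θ=221.6° here. β=30.5, B=112.9. 10·(0.2702 − sin(2π·0.2702)/(2π)) = 1.1227 → s = 19.1227
radial distance = base radius + s = 47 + 19.1227 = 66.1227

66.1227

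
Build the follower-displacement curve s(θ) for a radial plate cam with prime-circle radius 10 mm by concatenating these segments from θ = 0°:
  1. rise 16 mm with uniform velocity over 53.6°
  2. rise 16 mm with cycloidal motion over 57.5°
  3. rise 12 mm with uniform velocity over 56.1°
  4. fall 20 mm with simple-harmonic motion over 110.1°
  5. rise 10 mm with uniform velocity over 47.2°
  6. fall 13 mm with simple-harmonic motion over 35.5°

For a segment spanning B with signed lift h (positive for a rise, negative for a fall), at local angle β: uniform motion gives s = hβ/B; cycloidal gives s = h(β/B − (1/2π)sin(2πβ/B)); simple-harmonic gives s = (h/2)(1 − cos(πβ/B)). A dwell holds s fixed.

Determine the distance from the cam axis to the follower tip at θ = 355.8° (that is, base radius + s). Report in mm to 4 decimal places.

seg 1 [0°–53.6°] uniform, h=16: full span → s += 16 → s = 16.0000
seg 2 [53.6°–111.1°] cycloidal, h=16: full span → s += 16 → s = 32.0000
seg 3 [111.1°–167.2°] uniform, h=12: full span → s += 12 → s = 44.0000
seg 4 [167.2°–277.3°] simple-harmonic, h=-20: full span → s += -20 → s = 24.0000
seg 5 [277.3°–324.5°] uniform, h=10: full span → s += 10 → s = 34.0000
seg 6 [324.5°–360°] simple-harmonic, h=-13: θ=355.8° here. β=31.3, B=35.5. -13/2·(1 − cos(π·0.8817)) = -12.5562 → s = 21.4438
radial distance = base radius + s = 10 + 21.4438 = 31.4438

31.4438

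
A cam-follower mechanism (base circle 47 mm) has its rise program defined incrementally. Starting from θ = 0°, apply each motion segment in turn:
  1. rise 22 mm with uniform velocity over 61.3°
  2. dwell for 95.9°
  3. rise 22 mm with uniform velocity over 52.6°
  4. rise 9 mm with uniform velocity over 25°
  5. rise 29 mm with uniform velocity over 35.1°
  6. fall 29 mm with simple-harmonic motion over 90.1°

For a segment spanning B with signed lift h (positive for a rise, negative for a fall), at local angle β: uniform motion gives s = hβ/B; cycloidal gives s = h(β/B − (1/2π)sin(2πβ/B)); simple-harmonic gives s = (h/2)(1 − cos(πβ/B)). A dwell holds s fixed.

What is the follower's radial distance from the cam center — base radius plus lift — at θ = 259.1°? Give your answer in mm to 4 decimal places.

seg 1 [0°–61.3°] uniform, h=22: full span → s += 22 → s = 22.0000
seg 2 [61.3°–157.2°] dwell: s stays 22.0000
seg 3 [157.2°–209.8°] uniform, h=22: full span → s += 22 → s = 44.0000
seg 4 [209.8°–234.8°] uniform, h=9: full span → s += 9 → s = 53.0000
seg 5 [234.8°–269.9°] uniform, h=29: θ=259.1° here. β=24.3, B=35.1. 29·24.3/35.1 = 20.0769 → s = 73.0769
radial distance = base radius + s = 47 + 73.0769 = 120.0769

120.0769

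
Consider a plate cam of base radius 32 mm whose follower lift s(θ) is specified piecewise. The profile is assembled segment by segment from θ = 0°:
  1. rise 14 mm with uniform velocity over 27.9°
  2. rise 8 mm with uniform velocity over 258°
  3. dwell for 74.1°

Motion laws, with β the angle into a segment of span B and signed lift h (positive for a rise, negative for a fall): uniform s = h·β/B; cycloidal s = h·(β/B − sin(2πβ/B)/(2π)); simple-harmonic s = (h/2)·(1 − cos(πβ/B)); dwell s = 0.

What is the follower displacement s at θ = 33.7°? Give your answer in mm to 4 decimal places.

seg 1 [0°–27.9°] uniform, h=14: full span → s += 14 → s = 14.0000
seg 2 [27.9°–285.9°] uniform, h=8: θ=33.7° here. β=5.8, B=258. 8·5.8/258 = 0.1798 → s = 14.1798

14.1798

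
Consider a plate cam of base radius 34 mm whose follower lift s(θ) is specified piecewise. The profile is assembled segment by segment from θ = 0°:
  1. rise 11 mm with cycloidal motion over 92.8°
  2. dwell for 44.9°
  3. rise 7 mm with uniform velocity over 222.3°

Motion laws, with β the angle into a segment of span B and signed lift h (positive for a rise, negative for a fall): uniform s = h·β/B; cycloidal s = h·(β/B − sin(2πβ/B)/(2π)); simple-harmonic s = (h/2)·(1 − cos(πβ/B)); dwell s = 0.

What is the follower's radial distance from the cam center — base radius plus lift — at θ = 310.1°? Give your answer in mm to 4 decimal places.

seg 1 [0°–92.8°] cycloidal, h=11: full span → s += 11 → s = 11.0000
seg 2 [92.8°–137.7°] dwell: s stays 11.0000
seg 3 [137.7°–360°] uniform, h=7: θ=310.1° here. β=172.4, B=222.3. 7·172.4/222.3 = 5.4287 → s = 16.4287
radial distance = base radius + s = 34 + 16.4287 = 50.4287

50.4287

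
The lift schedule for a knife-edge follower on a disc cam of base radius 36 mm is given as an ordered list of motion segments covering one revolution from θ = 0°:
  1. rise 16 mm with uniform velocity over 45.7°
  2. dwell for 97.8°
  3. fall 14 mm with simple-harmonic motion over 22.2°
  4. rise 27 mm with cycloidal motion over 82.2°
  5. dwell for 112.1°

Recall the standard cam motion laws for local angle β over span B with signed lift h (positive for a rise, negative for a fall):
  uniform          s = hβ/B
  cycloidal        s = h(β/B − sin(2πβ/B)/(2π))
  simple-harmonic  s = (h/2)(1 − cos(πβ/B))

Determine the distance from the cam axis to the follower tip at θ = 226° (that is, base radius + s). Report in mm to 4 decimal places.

seg 1 [0°–45.7°] uniform, h=16: full span → s += 16 → s = 16.0000
seg 2 [45.7°–143.5°] dwell: s stays 16.0000
seg 3 [143.5°–165.7°] simple-harmonic, h=-14: full span → s += -14 → s = 2.0000
seg 4 [165.7°–247.9°] cycloidal, h=27: θ=226° here. β=60.3, B=82.2. 27·(0.7336 − sin(2π·0.7336)/(2π)) = 24.0809 → s = 26.0809
radial distance = base radius + s = 36 + 26.0809 = 62.0809

62.0809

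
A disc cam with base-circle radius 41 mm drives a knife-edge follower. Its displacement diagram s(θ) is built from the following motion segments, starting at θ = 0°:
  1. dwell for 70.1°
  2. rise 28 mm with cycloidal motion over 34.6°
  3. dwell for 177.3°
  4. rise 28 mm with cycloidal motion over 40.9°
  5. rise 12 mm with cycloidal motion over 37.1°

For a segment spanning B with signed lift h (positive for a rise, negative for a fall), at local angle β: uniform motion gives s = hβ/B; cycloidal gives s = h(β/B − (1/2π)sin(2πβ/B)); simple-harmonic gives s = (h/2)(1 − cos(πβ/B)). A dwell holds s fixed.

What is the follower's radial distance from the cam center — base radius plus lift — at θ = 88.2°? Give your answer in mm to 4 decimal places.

seg 1 [0°–70.1°] dwell: s stays 0.0000
seg 2 [70.1°–104.7°] cycloidal, h=28: θ=88.2° here. β=18.1, B=34.6. 28·(0.5231 − sin(2π·0.5231)/(2π)) = 15.2925 → s = 15.2925
radial distance = base radius + s = 41 + 15.2925 = 56.2925

56.2925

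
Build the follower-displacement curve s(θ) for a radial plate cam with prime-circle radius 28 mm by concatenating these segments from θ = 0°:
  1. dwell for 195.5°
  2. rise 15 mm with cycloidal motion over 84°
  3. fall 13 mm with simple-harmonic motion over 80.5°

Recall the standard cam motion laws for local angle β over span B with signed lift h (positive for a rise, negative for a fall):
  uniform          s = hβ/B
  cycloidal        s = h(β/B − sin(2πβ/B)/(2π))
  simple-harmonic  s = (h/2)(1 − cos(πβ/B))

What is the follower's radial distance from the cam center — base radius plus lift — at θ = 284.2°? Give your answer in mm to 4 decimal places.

seg 1 [0°–195.5°] dwell: s stays 0.0000
seg 2 [195.5°–279.5°] cycloidal, h=15: full span → s += 15 → s = 15.0000
seg 3 [279.5°–360°] simple-harmonic, h=-13: θ=284.2° here. β=4.7, B=80.5. -13/2·(1 − cos(π·0.0584)) = -0.1090 → s = 14.8910
radial distance = base radius + s = 28 + 14.8910 = 42.8910

42.8910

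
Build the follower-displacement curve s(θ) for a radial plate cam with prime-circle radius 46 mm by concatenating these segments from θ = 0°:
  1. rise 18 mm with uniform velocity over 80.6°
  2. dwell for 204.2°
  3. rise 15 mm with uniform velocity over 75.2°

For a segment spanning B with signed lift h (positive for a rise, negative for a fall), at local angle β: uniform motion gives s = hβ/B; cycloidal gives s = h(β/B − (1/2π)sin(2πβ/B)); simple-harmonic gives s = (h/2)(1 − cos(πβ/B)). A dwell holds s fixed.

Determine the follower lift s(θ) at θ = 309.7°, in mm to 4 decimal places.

seg 1 [0°–80.6°] uniform, h=18: full span → s += 18 → s = 18.0000
seg 2 [80.6°–284.8°] dwell: s stays 18.0000
seg 3 [284.8°–360°] uniform, h=15: θ=309.7° here. β=24.9, B=75.2. 15·24.9/75.2 = 4.9668 → s = 22.9668

22.9668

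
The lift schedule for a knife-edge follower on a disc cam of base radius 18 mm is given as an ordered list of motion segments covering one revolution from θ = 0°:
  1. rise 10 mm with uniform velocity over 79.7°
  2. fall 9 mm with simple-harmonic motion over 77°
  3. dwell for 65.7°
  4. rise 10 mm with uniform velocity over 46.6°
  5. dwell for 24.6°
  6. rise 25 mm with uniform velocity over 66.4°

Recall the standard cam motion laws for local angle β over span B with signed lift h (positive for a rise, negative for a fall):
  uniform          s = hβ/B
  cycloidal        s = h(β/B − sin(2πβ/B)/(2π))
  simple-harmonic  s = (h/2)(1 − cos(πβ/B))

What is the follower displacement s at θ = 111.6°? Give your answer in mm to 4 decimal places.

seg 1 [0°–79.7°] uniform, h=10: full span → s += 10 → s = 10.0000
seg 2 [79.7°–156.7°] simple-harmonic, h=-9: θ=111.6° here. β=31.9, B=77. -9/2·(1 − cos(π·0.4143)) = -3.3028 → s = 6.6972

6.6972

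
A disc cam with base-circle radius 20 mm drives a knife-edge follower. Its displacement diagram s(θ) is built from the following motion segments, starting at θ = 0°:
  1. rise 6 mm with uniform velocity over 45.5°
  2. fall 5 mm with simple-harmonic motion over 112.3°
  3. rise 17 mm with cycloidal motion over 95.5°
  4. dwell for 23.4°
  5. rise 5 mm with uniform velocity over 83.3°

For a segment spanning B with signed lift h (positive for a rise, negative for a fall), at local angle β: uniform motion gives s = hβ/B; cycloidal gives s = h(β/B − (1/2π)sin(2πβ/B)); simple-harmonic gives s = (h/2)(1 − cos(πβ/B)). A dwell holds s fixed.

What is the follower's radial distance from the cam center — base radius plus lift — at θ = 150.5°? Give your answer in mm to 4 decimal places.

seg 1 [0°–45.5°] uniform, h=6: full span → s += 6 → s = 6.0000
seg 2 [45.5°–157.8°] simple-harmonic, h=-5: θ=150.5° here. β=105, B=112.3. -5/2·(1 − cos(π·0.9350)) = -4.9480 → s = 1.0520
radial distance = base radius + s = 20 + 1.0520 = 21.0520

21.0520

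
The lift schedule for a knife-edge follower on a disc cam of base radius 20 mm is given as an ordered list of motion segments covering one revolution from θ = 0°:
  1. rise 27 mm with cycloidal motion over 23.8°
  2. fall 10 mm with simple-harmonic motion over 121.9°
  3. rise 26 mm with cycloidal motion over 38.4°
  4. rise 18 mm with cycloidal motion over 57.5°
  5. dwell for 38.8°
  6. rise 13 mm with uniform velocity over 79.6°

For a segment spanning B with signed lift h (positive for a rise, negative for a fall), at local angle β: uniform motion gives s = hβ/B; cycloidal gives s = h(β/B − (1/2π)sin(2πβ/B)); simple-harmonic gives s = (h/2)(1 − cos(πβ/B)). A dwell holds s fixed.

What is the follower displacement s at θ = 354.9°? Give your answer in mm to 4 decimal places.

seg 1 [0°–23.8°] cycloidal, h=27: full span → s += 27 → s = 27.0000
seg 2 [23.8°–145.7°] simple-harmonic, h=-10: full span → s += -10 → s = 17.0000
seg 3 [145.7°–184.1°] cycloidal, h=26: full span → s += 26 → s = 43.0000
seg 4 [184.1°–241.6°] cycloidal, h=18: full span → s += 18 → s = 61.0000
seg 5 [241.6°–280.4°] dwell: s stays 61.0000
seg 6 [280.4°–360°] uniform, h=13: θ=354.9° here. β=74.5, B=79.6. 13·74.5/79.6 = 12.1671 → s = 73.1671

73.1671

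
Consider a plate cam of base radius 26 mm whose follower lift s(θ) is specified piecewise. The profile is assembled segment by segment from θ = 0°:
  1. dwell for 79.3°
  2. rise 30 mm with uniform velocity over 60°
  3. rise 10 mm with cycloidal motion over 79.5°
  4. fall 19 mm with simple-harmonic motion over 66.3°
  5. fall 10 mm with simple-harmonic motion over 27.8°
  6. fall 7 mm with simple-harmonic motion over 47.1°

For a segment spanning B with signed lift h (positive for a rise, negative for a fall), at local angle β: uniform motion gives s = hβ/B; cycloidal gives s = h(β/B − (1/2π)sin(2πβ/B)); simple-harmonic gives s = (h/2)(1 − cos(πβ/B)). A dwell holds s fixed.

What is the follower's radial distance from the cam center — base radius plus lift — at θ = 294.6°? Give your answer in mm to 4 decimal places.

seg 1 [0°–79.3°] dwell: s stays 0.0000
seg 2 [79.3°–139.3°] uniform, h=30: full span → s += 30 → s = 30.0000
seg 3 [139.3°–218.8°] cycloidal, h=10: full span → s += 10 → s = 40.0000
seg 4 [218.8°–285.1°] simple-harmonic, h=-19: full span → s += -19 → s = 21.0000
seg 5 [285.1°–312.9°] simple-harmonic, h=-10: θ=294.6° here. β=9.5, B=27.8. -10/2·(1 − cos(π·0.3417)) = -2.6150 → s = 18.3850
radial distance = base radius + s = 26 + 18.3850 = 44.3850

44.3850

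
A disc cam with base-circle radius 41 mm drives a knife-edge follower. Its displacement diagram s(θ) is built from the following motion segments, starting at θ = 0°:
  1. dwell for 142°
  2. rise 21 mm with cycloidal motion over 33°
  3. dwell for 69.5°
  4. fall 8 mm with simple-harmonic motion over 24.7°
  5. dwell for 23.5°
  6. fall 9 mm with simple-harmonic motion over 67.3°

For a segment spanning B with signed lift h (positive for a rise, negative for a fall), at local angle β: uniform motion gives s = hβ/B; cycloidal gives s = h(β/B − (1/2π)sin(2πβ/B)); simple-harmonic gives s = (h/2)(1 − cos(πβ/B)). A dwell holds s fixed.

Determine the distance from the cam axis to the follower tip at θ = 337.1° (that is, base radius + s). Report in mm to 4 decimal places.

seg 1 [0°–142°] dwell: s stays 0.0000
seg 2 [142°–175°] cycloidal, h=21: full span → s += 21 → s = 21.0000
seg 3 [175°–244.5°] dwell: s stays 21.0000
seg 4 [244.5°–269.2°] simple-harmonic, h=-8: full span → s += -8 → s = 13.0000
seg 5 [269.2°–292.7°] dwell: s stays 13.0000
seg 6 [292.7°–360°] simple-harmonic, h=-9: θ=337.1° here. β=44.4, B=67.3. -9/2·(1 − cos(π·0.6597)) = -6.6646 → s = 6.3354
radial distance = base radius + s = 41 + 6.3354 = 47.3354

47.3354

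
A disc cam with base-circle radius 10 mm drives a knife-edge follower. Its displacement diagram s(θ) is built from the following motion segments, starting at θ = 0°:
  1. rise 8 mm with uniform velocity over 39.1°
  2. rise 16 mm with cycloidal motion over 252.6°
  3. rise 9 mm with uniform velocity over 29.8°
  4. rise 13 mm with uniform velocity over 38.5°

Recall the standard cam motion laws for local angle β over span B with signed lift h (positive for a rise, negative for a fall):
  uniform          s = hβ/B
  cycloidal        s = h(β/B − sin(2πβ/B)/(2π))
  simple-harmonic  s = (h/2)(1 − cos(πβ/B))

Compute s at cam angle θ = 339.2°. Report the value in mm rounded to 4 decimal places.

seg 1 [0°–39.1°] uniform, h=8: full span → s += 8 → s = 8.0000
seg 2 [39.1°–291.7°] cycloidal, h=16: full span → s += 16 → s = 24.0000
seg 3 [291.7°–321.5°] uniform, h=9: full span → s += 9 → s = 33.0000
seg 4 [321.5°–360°] uniform, h=13: θ=339.2° here. β=17.7, B=38.5. 13·17.7/38.5 = 5.9766 → s = 38.9766

38.9766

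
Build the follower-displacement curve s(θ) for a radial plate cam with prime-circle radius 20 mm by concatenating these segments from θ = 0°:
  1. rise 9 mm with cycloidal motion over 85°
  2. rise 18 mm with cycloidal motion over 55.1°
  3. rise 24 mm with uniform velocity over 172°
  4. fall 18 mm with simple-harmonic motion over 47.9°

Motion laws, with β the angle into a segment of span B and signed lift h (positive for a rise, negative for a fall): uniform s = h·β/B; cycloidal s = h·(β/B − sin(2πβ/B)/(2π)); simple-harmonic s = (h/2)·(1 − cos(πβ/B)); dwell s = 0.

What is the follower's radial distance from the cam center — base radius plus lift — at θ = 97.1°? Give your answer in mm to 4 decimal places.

seg 1 [0°–85°] cycloidal, h=9: full span → s += 9 → s = 9.0000
seg 2 [85°–140.1°] cycloidal, h=18: θ=97.1° here. β=12.1, B=55.1. 18·(0.2196 − sin(2π·0.2196)/(2π)) = 1.1401 → s = 10.1401
radial distance = base radius + s = 20 + 10.1401 = 30.1401

30.1401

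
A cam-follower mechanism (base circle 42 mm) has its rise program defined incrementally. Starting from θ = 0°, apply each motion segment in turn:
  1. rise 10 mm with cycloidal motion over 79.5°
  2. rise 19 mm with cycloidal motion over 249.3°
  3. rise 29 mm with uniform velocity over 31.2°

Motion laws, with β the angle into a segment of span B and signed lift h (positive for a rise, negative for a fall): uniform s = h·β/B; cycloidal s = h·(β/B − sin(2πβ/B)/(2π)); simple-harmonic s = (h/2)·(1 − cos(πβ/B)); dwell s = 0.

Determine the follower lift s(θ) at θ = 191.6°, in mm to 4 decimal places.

seg 1 [0°–79.5°] cycloidal, h=10: full span → s += 10 → s = 10.0000
seg 2 [79.5°–328.8°] cycloidal, h=19: θ=191.6° here. β=112.1, B=249.3. 19·(0.4497 − sin(2π·0.4497)/(2π)) = 7.6029 → s = 17.6029

17.6029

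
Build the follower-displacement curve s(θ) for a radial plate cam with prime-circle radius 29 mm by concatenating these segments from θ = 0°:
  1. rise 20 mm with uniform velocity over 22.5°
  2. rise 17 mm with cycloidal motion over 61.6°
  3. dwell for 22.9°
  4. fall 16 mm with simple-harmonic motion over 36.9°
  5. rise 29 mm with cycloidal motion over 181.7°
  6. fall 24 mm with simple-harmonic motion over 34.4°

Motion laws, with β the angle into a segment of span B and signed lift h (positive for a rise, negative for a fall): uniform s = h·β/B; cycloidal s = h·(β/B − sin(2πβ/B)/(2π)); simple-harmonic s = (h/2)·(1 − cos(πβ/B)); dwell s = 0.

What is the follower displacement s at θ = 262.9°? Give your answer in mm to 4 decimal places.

seg 1 [0°–22.5°] uniform, h=20: full span → s += 20 → s = 20.0000
seg 2 [22.5°–84.1°] cycloidal, h=17: full span → s += 17 → s = 37.0000
seg 3 [84.1°–107°] dwell: s stays 37.0000
seg 4 [107°–143.9°] simple-harmonic, h=-16: full span → s += -16 → s = 21.0000
seg 5 [143.9°–325.6°] cycloidal, h=29: θ=262.9° here. β=119, B=181.7. 29·(0.6549 − sin(2π·0.6549)/(2π)) = 22.8090 → s = 43.8090

43.8090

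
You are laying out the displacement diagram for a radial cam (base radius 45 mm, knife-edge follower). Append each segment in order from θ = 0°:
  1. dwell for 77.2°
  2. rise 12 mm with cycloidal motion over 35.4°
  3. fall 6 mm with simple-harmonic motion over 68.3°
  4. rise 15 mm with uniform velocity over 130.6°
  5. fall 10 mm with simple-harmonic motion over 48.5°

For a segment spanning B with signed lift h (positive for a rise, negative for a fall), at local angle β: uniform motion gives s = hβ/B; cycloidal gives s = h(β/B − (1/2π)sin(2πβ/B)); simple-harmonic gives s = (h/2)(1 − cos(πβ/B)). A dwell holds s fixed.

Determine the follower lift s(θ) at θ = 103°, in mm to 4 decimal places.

seg 1 [0°–77.2°] dwell: s stays 0.0000
seg 2 [77.2°–112.6°] cycloidal, h=12: θ=103° here. β=25.8, B=35.4. 12·(0.7288 − sin(2π·0.7288)/(2π)) = 10.6387 → s = 10.6387

10.6387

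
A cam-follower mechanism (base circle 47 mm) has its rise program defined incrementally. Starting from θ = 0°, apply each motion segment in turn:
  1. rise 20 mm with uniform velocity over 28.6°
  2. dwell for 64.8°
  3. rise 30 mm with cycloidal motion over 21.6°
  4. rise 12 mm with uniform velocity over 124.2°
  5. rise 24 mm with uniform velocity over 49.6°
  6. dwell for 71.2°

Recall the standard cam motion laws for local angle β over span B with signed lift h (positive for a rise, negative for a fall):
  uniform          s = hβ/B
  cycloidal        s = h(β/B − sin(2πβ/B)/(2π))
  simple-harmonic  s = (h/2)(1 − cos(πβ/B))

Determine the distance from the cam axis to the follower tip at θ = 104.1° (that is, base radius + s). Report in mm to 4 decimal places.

seg 1 [0°–28.6°] uniform, h=20: full span → s += 20 → s = 20.0000
seg 2 [28.6°–93.4°] dwell: s stays 20.0000
seg 3 [93.4°–115°] cycloidal, h=30: θ=104.1° here. β=10.7, B=21.6. 30·(0.4954 − sin(2π·0.4954)/(2π)) = 14.7222 → s = 34.7222
radial distance = base radius + s = 47 + 34.7222 = 81.7222

81.7222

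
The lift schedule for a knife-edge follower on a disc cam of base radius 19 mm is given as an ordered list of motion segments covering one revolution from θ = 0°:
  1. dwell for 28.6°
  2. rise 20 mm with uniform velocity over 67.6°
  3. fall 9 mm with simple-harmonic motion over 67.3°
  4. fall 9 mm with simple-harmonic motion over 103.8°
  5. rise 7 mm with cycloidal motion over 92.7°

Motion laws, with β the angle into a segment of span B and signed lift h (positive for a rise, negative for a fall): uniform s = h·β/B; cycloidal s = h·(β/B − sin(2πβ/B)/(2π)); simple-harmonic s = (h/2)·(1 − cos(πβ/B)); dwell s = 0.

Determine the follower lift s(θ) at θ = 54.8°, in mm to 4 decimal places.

seg 1 [0°–28.6°] dwell: s stays 0.0000
seg 2 [28.6°–96.2°] uniform, h=20: θ=54.8° here. β=26.2, B=67.6. 20·26.2/67.6 = 7.7515 → s = 7.7515

7.7515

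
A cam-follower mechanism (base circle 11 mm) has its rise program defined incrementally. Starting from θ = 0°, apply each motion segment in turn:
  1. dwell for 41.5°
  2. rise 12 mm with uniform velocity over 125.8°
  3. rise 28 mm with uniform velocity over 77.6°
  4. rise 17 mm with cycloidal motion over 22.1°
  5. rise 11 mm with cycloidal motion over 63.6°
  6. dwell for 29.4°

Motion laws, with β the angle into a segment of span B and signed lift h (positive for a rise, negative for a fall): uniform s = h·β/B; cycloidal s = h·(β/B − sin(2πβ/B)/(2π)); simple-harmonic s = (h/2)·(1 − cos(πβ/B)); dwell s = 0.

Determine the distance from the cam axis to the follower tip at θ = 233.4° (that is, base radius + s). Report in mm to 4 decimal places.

seg 1 [0°–41.5°] dwell: s stays 0.0000
seg 2 [41.5°–167.3°] uniform, h=12: full span → s += 12 → s = 12.0000
seg 3 [167.3°–244.9°] uniform, h=28: θ=233.4° here. β=66.1, B=77.6. 28·66.1/77.6 = 23.8505 → s = 35.8505
radial distance = base radius + s = 11 + 35.8505 = 46.8505

46.8505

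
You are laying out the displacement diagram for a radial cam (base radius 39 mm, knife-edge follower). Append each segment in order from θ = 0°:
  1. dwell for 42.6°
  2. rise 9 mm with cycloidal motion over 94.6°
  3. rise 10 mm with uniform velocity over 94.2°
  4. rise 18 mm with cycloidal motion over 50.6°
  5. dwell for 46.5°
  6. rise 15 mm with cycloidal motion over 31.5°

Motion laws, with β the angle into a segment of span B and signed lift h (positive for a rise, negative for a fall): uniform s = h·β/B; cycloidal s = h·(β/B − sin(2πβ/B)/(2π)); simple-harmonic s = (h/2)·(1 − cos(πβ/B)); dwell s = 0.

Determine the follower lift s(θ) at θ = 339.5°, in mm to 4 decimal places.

seg 1 [0°–42.6°] dwell: s stays 0.0000
seg 2 [42.6°–137.2°] cycloidal, h=9: full span → s += 9 → s = 9.0000
seg 3 [137.2°–231.4°] uniform, h=10: full span → s += 10 → s = 19.0000
seg 4 [231.4°–282°] cycloidal, h=18: full span → s += 18 → s = 37.0000
seg 5 [282°–328.5°] dwell: s stays 37.0000
seg 6 [328.5°–360°] cycloidal, h=15: θ=339.5° here. β=11, B=31.5. 15·(0.3492 − sin(2π·0.3492)/(2π)) = 3.2997 → s = 40.2997

40.2997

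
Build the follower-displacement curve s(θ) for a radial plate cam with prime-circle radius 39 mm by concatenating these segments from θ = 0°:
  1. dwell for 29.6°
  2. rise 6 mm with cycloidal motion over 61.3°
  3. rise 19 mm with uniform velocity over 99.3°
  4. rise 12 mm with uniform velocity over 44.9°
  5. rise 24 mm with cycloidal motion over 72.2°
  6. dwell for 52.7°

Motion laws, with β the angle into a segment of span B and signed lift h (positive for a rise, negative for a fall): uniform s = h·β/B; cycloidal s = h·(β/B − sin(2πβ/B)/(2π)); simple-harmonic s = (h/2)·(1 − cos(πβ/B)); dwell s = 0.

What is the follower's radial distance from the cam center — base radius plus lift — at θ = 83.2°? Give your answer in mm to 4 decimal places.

seg 1 [0°–29.6°] dwell: s stays 0.0000
seg 2 [29.6°–90.9°] cycloidal, h=6: θ=83.2° here. β=53.6, B=61.3. 6·(0.8744 − sin(2π·0.8744)/(2π)) = 5.9242 → s = 5.9242
radial distance = base radius + s = 39 + 5.9242 = 44.9242

44.9242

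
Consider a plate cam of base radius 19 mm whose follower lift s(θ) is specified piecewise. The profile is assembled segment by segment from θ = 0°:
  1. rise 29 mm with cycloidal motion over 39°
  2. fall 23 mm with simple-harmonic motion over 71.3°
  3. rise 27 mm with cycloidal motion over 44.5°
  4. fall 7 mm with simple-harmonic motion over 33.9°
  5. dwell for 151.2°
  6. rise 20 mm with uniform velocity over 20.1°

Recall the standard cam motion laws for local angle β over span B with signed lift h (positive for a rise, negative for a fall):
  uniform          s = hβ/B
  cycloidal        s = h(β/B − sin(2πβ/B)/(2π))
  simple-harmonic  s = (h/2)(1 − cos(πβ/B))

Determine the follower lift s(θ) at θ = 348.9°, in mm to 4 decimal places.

seg 1 [0°–39°] cycloidal, h=29: full span → s += 29 → s = 29.0000
seg 2 [39°–110.3°] simple-harmonic, h=-23: full span → s += -23 → s = 6.0000
seg 3 [110.3°–154.8°] cycloidal, h=27: full span → s += 27 → s = 33.0000
seg 4 [154.8°–188.7°] simple-harmonic, h=-7: full span → s += -7 → s = 26.0000
seg 5 [188.7°–339.9°] dwell: s stays 26.0000
seg 6 [339.9°–360°] uniform, h=20: θ=348.9° here. β=9, B=20.1. 20·9/20.1 = 8.9552 → s = 34.9552

34.9552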